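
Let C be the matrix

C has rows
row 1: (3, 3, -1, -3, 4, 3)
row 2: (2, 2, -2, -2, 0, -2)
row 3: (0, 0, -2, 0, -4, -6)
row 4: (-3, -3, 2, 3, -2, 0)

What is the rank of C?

Row reduce to echelon form.
R2 ← R2 − (2/3)·R1: [0, 0, -4/3, 0, -8/3, -4]
R4 ← R4 + R1: [0, 0, 1, 0, 2, 3]
R3 ← R3 − (3/2)·R2: [0, 0, 0, 0, 0, 0]
R4 ← R4 + (3/4)·R2: [0, 0, 0, 0, 0, 0]
Echelon form has 2 nonzero rows, so rank(C) = 2.

2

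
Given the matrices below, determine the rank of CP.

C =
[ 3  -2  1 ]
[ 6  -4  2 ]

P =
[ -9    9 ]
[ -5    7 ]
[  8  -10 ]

1

First compute CP:
[[ -9,   3],
 [-18,   6]]
Now row reduce the product.
R2 ← R2 − (2)·R1: [0, 0]
1 nonzero row, so rank(CP) = 1.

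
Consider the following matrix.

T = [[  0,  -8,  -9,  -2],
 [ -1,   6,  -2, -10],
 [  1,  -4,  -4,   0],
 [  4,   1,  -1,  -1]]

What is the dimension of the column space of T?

3

Row reduce to echelon form.
Swap R1 ↔ R2
R3 ← R3 + R1: [0, 2, -6, -10]
R4 ← R4 + (4)·R1: [0, 25, -9, -41]
R3 ← R3 + (1/4)·R2: [0, 0, -33/4, -21/2]
R4 ← R4 + (25/8)·R2: [0, 0, -297/8, -189/4]
R4 ← R4 − (9/2)·R3: [0, 0, 0, 0]
Echelon form has 3 nonzero rows, so rank(T) = 3.
The column space has dimension equal to the rank: 3.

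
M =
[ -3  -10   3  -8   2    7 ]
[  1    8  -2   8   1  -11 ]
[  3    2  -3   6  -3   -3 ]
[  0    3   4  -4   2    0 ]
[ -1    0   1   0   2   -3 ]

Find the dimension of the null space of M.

2

Row reduce to echelon form.
R2 ← R2 + (1/3)·R1: [0, 14/3, -1, 16/3, 5/3, -26/3]
R3 ← R3 + R1: [0, -8, 0, -2, -1, 4]
R5 ← R5 − (1/3)·R1: [0, 10/3, 0, 8/3, 4/3, -16/3]
R3 ← R3 + (12/7)·R2: [0, 0, -12/7, 50/7, 13/7, -76/7]
R4 ← R4 − (9/14)·R2: [0, 0, 65/14, -52/7, 13/14, 39/7]
R5 ← R5 − (5/7)·R2: [0, 0, 5/7, -8/7, 1/7, 6/7]
R4 ← R4 + (65/24)·R3: [0, 0, 0, 143/12, 143/24, -143/6]
R5 ← R5 + (5/12)·R3: [0, 0, 0, 11/6, 11/12, -11/3]
R5 ← R5 − (2/13)·R4: [0, 0, 0, 0, 0, 0]
4 nonzero rows, so rank(M) = 4.
M has 6 columns; by rank–nullity, nullity = 6 − 4 = 2.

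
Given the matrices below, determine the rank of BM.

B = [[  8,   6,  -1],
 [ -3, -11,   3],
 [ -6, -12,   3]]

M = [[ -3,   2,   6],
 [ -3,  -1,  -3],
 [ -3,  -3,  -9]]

First compute BM:
[[-39,  13,  39],
 [ 33,  -4, -12],
 [ 45,  -9, -27]]
Now row reduce the product.
R2 ← R2 + (11/13)·R1: [0, 7, 21]
R3 ← R3 + (15/13)·R1: [0, 6, 18]
R3 ← R3 − (6/7)·R2: [0, 0, 0]
2 nonzero rows, so rank(BM) = 2.

2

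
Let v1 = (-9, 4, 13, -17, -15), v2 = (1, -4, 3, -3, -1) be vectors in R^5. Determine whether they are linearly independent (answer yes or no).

Form the matrix with these vectors as rows and row reduce.
R2 ← R2 + (1/9)·R1: [0, -32/9, 40/9, -44/9, -8/3]
2 nonzero rows, so the 2 vectors span a space of dimension 2.
Since 2 = 2, the vectors are linearly independent.

yes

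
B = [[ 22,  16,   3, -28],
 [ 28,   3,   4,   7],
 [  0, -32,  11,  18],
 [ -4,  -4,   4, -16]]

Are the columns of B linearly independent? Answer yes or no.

yes

Row reduce B to echelon form.
R2 ← R2 − (14/11)·R1: [0, -191/11, 2/11, 469/11]
R4 ← R4 + (2/11)·R1: [0, -12/11, 50/11, -232/11]
R3 ← R3 − (352/191)·R2: [0, 0, 2037/191, -11570/191]
R4 ← R4 − (12/191)·R2: [0, 0, 866/191, -4540/191]
R4 ← R4 − (866/2037)·R3: [0, 0, 0, 4040/2037]
4 pivots among 4 columns.
Every column is a pivot column, so the columns are linearly independent.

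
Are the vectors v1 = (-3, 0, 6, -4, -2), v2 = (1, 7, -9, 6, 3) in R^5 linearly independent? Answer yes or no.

yes

Form the matrix with these vectors as rows and row reduce.
R2 ← R2 + (1/3)·R1: [0, 7, -7, 14/3, 7/3]
2 nonzero rows, so the 2 vectors span a space of dimension 2.
Since 2 = 2, the vectors are linearly independent.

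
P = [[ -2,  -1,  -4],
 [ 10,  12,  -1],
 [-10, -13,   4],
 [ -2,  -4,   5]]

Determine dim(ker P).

1

Row reduce to echelon form.
R2 ← R2 + (5)·R1: [0, 7, -21]
R3 ← R3 − (5)·R1: [0, -8, 24]
R4 ← R4 − R1: [0, -3, 9]
R3 ← R3 + (8/7)·R2: [0, 0, 0]
R4 ← R4 + (3/7)·R2: [0, 0, 0]
2 nonzero rows, so rank(P) = 2.
P has 3 columns; by rank–nullity, nullity = 3 − 2 = 1.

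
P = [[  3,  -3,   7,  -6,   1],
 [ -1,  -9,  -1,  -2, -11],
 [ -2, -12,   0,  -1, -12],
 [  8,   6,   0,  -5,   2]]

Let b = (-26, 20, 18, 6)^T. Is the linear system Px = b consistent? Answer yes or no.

Row reduce the augmented matrix [P | b].
R2 ← R2 + (1/3)·R1: [0, -10, 4/3, -4, -32/3, 34/3]
R3 ← R3 + (2/3)·R1: [0, -14, 14/3, -5, -34/3, 2/3]
R4 ← R4 − (8/3)·R1: [0, 14, -56/3, 11, -2/3, 226/3]
R3 ← R3 − (7/5)·R2: [0, 0, 14/5, 3/5, 18/5, -76/5]
R4 ← R4 + (7/5)·R2: [0, 0, -84/5, 27/5, -78/5, 456/5]
R4 ← R4 + (6)·R3: [0, 0, 0, 9, 6, 0]
The echelon form has 4 nonzero rows, and every pivot lies in the first 5 columns, so rank(P) = rank([P|b]) = 4.
The system is consistent.

yes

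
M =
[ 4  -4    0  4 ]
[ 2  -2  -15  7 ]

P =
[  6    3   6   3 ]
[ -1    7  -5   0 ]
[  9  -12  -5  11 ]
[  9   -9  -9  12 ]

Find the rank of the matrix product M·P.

First compute MP:
[[ 64, -52,   8,  60],
 [-58, 109,  34, -75]]
Now row reduce the product.
R2 ← R2 + (29/32)·R1: [0, 495/8, 165/4, -165/8]
2 nonzero rows, so rank(MP) = 2.

2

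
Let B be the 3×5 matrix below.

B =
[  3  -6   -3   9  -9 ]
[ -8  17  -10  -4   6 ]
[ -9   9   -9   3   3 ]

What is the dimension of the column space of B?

Row reduce to echelon form.
R2 ← R2 + (8/3)·R1: [0, 1, -18, 20, -18]
R3 ← R3 + (3)·R1: [0, -9, -18, 30, -24]
R3 ← R3 + (9)·R2: [0, 0, -180, 210, -186]
Echelon form has 3 nonzero rows, so rank(B) = 3.
The column space has dimension equal to the rank: 3.

3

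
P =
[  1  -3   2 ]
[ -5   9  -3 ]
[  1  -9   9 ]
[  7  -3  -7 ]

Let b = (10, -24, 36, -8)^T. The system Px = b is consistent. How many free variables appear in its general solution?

Row reduce the augmented matrix [P | b].
R2 ← R2 + (5)·R1: [0, -6, 7, 26]
R3 ← R3 − R1: [0, -6, 7, 26]
R4 ← R4 − (7)·R1: [0, 18, -21, -78]
R3 ← R3 − R2: [0, 0, 0, 0]
R4 ← R4 + (3)·R2: [0, 0, 0, 0]
The echelon form has 2 nonzero rows, and every pivot lies in the first 3 columns, so rank(P) = rank([P|b]) = 2.
The system is consistent.
Free variables = (unknowns) − (rank) = 3 − 2 = 1.

1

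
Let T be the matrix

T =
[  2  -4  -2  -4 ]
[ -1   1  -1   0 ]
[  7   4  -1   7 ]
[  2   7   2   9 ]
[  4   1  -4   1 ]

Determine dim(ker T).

Row reduce to echelon form.
R2 ← R2 + (1/2)·R1: [0, -1, -2, -2]
R3 ← R3 − (7/2)·R1: [0, 18, 6, 21]
R4 ← R4 − R1: [0, 11, 4, 13]
R5 ← R5 − (2)·R1: [0, 9, 0, 9]
R3 ← R3 + (18)·R2: [0, 0, -30, -15]
R4 ← R4 + (11)·R2: [0, 0, -18, -9]
R5 ← R5 + (9)·R2: [0, 0, -18, -9]
R4 ← R4 − (3/5)·R3: [0, 0, 0, 0]
R5 ← R5 − (3/5)·R3: [0, 0, 0, 0]
3 nonzero rows, so rank(T) = 3.
T has 4 columns; by rank–nullity, nullity = 4 − 3 = 1.

1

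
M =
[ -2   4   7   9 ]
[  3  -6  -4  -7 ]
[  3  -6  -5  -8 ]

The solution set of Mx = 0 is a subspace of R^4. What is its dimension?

2

Row reduce to echelon form.
R2 ← R2 + (3/2)·R1: [0, 0, 13/2, 13/2]
R3 ← R3 + (3/2)·R1: [0, 0, 11/2, 11/2]
R3 ← R3 − (11/13)·R2: [0, 0, 0, 0]
2 nonzero rows, so rank(M) = 2.
M has 4 columns; by rank–nullity, nullity = 4 − 2 = 2.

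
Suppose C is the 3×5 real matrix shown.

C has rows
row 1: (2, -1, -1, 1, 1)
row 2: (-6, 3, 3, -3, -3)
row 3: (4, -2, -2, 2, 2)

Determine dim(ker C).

4

Row reduce to echelon form.
R2 ← R2 + (3)·R1: [0, 0, 0, 0, 0]
R3 ← R3 − (2)·R1: [0, 0, 0, 0, 0]
1 nonzero row, so rank(C) = 1.
C has 5 columns; by rank–nullity, nullity = 5 − 1 = 4.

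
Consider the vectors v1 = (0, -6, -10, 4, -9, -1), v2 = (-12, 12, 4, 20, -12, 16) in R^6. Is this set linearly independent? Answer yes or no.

yes

Form the matrix with these vectors as rows and row reduce.
Swap R1 ↔ R2
2 nonzero rows, so the 2 vectors span a space of dimension 2.
Since 2 = 2, the vectors are linearly independent.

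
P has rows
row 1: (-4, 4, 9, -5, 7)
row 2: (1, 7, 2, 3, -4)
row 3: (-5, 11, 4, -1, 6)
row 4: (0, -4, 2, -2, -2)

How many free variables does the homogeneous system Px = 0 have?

Row reduce to echelon form.
R2 ← R2 + (1/4)·R1: [0, 8, 17/4, 7/4, -9/4]
R3 ← R3 − (5/4)·R1: [0, 6, -29/4, 21/4, -11/4]
R3 ← R3 − (3/4)·R2: [0, 0, -167/16, 63/16, -17/16]
R4 ← R4 + (1/2)·R2: [0, 0, 33/8, -9/8, -25/8]
R4 ← R4 + (66/167)·R3: [0, 0, 0, 72/167, -592/167]
4 nonzero rows, so rank(P) = 4.
P has 5 columns; by rank–nullity, nullity = 5 − 4 = 1.

1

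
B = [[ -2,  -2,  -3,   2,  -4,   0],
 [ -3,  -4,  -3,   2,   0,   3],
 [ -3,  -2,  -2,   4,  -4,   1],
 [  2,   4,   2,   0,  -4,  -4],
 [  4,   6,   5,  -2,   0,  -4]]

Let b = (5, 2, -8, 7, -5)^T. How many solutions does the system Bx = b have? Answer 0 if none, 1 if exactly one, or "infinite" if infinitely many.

Row reduce the augmented matrix [B | b].
R2 ← R2 − (3/2)·R1: [0, -1, 3/2, -1, 6, 3, -11/2]
R3 ← R3 − (3/2)·R1: [0, 1, 5/2, 1, 2, 1, -31/2]
R4 ← R4 + R1: [0, 2, -1, 2, -8, -4, 12]
R5 ← R5 + (2)·R1: [0, 2, -1, 2, -8, -4, 5]
R3 ← R3 + R2: [0, 0, 4, 0, 8, 4, -21]
R4 ← R4 + (2)·R2: [0, 0, 2, 0, 4, 2, 1]
R5 ← R5 + (2)·R2: [0, 0, 2, 0, 4, 2, -6]
R4 ← R4 − (1/2)·R3: [0, 0, 0, 0, 0, 0, 23/2]
R5 ← R5 − (1/2)·R3: [0, 0, 0, 0, 0, 0, 9/2]
R5 ← R5 − (9/23)·R4: [0, 0, 0, 0, 0, 0, 0]
The echelon form has 4 nonzero rows; the last pivot sits in the augmented column, so rank(B) = 3 but rank([B|b]) = 4.
Since the ranks differ, the system is inconsistent.
It has no solutions.

0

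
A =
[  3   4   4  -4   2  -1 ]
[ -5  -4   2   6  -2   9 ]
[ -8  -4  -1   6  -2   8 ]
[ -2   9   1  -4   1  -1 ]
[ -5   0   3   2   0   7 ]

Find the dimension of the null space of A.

Row reduce to echelon form.
R2 ← R2 + (5/3)·R1: [0, 8/3, 26/3, -2/3, 4/3, 22/3]
R3 ← R3 + (8/3)·R1: [0, 20/3, 29/3, -14/3, 10/3, 16/3]
R4 ← R4 + (2/3)·R1: [0, 35/3, 11/3, -20/3, 7/3, -5/3]
R5 ← R5 + (5/3)·R1: [0, 20/3, 29/3, -14/3, 10/3, 16/3]
R3 ← R3 − (5/2)·R2: [0, 0, -12, -3, 0, -13]
R4 ← R4 − (35/8)·R2: [0, 0, -137/4, -15/4, -7/2, -135/4]
R5 ← R5 − (5/2)·R2: [0, 0, -12, -3, 0, -13]
R4 ← R4 − (137/48)·R3: [0, 0, 0, 77/16, -7/2, 161/48]
R5 ← R5 − R3: [0, 0, 0, 0, 0, 0]
4 nonzero rows, so rank(A) = 4.
A has 6 columns; by rank–nullity, nullity = 6 − 4 = 2.

2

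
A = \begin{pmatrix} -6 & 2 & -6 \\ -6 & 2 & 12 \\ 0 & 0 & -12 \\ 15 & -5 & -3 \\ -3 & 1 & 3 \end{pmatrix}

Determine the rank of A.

Row reduce to echelon form.
R2 ← R2 − R1: [0, 0, 18]
R4 ← R4 + (5/2)·R1: [0, 0, -18]
R5 ← R5 − (1/2)·R1: [0, 0, 6]
R3 ← R3 + (2/3)·R2: [0, 0, 0]
R4 ← R4 + R2: [0, 0, 0]
R5 ← R5 − (1/3)·R2: [0, 0, 0]
Echelon form has 2 nonzero rows, so rank(A) = 2.

2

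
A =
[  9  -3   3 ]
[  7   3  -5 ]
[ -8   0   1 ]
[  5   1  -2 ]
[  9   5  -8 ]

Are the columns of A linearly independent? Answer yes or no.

Row reduce A to echelon form.
R2 ← R2 − (7/9)·R1: [0, 16/3, -22/3]
R3 ← R3 + (8/9)·R1: [0, -8/3, 11/3]
R4 ← R4 − (5/9)·R1: [0, 8/3, -11/3]
R5 ← R5 − R1: [0, 8, -11]
R3 ← R3 + (1/2)·R2: [0, 0, 0]
R4 ← R4 − (1/2)·R2: [0, 0, 0]
R5 ← R5 − (3/2)·R2: [0, 0, 0]
2 pivots among 3 columns.
Only 2 < 3 pivot columns, so the columns are linearly dependent.

no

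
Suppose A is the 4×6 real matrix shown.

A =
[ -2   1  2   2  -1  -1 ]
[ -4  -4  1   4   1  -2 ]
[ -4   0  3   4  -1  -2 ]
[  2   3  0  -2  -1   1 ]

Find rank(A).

Row reduce to echelon form.
R2 ← R2 − (2)·R1: [0, -6, -3, 0, 3, 0]
R3 ← R3 − (2)·R1: [0, -2, -1, 0, 1, 0]
R4 ← R4 + R1: [0, 4, 2, 0, -2, 0]
R3 ← R3 − (1/3)·R2: [0, 0, 0, 0, 0, 0]
R4 ← R4 + (2/3)·R2: [0, 0, 0, 0, 0, 0]
Echelon form has 2 nonzero rows, so rank(A) = 2.

2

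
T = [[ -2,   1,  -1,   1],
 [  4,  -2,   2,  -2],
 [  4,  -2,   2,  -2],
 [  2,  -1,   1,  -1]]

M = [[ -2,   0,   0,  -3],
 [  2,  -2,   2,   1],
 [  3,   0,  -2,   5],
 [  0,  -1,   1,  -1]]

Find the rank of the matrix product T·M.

First compute TM:
[[  3,  -3,   5,   1],
 [ -6,   6, -10,  -2],
 [ -6,   6, -10,  -2],
 [ -3,   3,  -5,  -1]]
Now row reduce the product.
R2 ← R2 + (2)·R1: [0, 0, 0, 0]
R3 ← R3 + (2)·R1: [0, 0, 0, 0]
R4 ← R4 + R1: [0, 0, 0, 0]
1 nonzero row, so rank(TM) = 1.

1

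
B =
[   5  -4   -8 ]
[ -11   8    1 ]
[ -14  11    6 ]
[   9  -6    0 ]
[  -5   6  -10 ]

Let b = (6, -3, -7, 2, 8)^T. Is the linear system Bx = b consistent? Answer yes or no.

Row reduce the augmented matrix [B | b].
R2 ← R2 + (11/5)·R1: [0, -4/5, -83/5, 51/5]
R3 ← R3 + (14/5)·R1: [0, -1/5, -82/5, 49/5]
R4 ← R4 − (9/5)·R1: [0, 6/5, 72/5, -44/5]
R5 ← R5 + R1: [0, 2, -18, 14]
R3 ← R3 − (1/4)·R2: [0, 0, -49/4, 29/4]
R4 ← R4 + (3/2)·R2: [0, 0, -21/2, 13/2]
R5 ← R5 + (5/2)·R2: [0, 0, -119/2, 79/2]
R4 ← R4 − (6/7)·R3: [0, 0, 0, 2/7]
R5 ← R5 − (34/7)·R3: [0, 0, 0, 30/7]
R5 ← R5 − (15)·R4: [0, 0, 0, 0]
The echelon form has 4 nonzero rows; the last pivot sits in the augmented column, so rank(B) = 3 but rank([B|b]) = 4.
Since the ranks differ, the system is inconsistent.

no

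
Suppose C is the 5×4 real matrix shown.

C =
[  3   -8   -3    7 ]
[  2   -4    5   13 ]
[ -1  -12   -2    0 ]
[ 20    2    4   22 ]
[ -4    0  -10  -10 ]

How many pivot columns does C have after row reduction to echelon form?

4

Row reduce to echelon form.
R2 ← R2 − (2/3)·R1: [0, 4/3, 7, 25/3]
R3 ← R3 + (1/3)·R1: [0, -44/3, -3, 7/3]
R4 ← R4 − (20/3)·R1: [0, 166/3, 24, -74/3]
R5 ← R5 + (4/3)·R1: [0, -32/3, -14, -2/3]
R3 ← R3 + (11)·R2: [0, 0, 74, 94]
R4 ← R4 − (83/2)·R2: [0, 0, -533/2, -741/2]
R5 ← R5 + (8)·R2: [0, 0, 42, 66]
R4 ← R4 + (533/148)·R3: [0, 0, 0, -1183/37]
R5 ← R5 − (21/37)·R3: [0, 0, 0, 468/37]
R5 ← R5 + (36/91)·R4: [0, 0, 0, 0]
Echelon form has 4 nonzero rows, so rank(C) = 4.
Each nonzero row contributes one pivot column: 4 pivot columns.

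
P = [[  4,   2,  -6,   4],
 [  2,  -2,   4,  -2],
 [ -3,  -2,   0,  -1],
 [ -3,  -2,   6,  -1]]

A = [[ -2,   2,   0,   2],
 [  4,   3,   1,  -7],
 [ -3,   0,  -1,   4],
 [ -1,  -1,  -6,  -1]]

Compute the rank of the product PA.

First compute PA:
[[ 14,  10, -16, -34],
 [-22,   0,   6,  36],
 [ -1, -11,   4,   9],
 [-19, -11,  -2,  33]]
Now row reduce the product.
R2 ← R2 + (11/7)·R1: [0, 110/7, -134/7, -122/7]
R3 ← R3 + (1/14)·R1: [0, -72/7, 20/7, 46/7]
R4 ← R4 + (19/14)·R1: [0, 18/7, -166/7, -92/7]
R3 ← R3 + (36/55)·R2: [0, 0, -532/55, -266/55]
R4 ← R4 − (9/55)·R2: [0, 0, -1132/55, -566/55]
R4 ← R4 − (283/133)·R3: [0, 0, 0, 0]
3 nonzero rows, so rank(PA) = 3.

3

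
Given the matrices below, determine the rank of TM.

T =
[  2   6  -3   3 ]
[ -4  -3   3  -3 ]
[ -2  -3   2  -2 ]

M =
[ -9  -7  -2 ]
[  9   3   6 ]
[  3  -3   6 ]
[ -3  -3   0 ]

2

First compute TM:
[[ 18,   4,  14],
 [ 27,  19,   8],
 [  3,   5,  -2]]
Now row reduce the product.
R2 ← R2 − (3/2)·R1: [0, 13, -13]
R3 ← R3 − (1/6)·R1: [0, 13/3, -13/3]
R3 ← R3 − (1/3)·R2: [0, 0, 0]
2 nonzero rows, so rank(TM) = 2.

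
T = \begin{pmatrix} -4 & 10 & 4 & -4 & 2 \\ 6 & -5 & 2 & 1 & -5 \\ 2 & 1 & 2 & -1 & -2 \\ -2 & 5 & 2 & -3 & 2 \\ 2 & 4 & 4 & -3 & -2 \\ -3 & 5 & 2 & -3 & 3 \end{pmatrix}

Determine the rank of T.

Row reduce to echelon form.
R2 ← R2 + (3/2)·R1: [0, 10, 8, -5, -2]
R3 ← R3 + (1/2)·R1: [0, 6, 4, -3, -1]
R4 ← R4 − (1/2)·R1: [0, 0, 0, -1, 1]
R5 ← R5 + (1/2)·R1: [0, 9, 6, -5, -1]
R6 ← R6 − (3/4)·R1: [0, -5/2, -1, 0, 3/2]
R3 ← R3 − (3/5)·R2: [0, 0, -4/5, 0, 1/5]
R5 ← R5 − (9/10)·R2: [0, 0, -6/5, -1/2, 4/5]
R6 ← R6 + (1/4)·R2: [0, 0, 1, -5/4, 1]
R5 ← R5 − (3/2)·R3: [0, 0, 0, -1/2, 1/2]
R6 ← R6 + (5/4)·R3: [0, 0, 0, -5/4, 5/4]
R5 ← R5 − (1/2)·R4: [0, 0, 0, 0, 0]
R6 ← R6 − (5/4)·R4: [0, 0, 0, 0, 0]
Echelon form has 4 nonzero rows, so rank(T) = 4.

4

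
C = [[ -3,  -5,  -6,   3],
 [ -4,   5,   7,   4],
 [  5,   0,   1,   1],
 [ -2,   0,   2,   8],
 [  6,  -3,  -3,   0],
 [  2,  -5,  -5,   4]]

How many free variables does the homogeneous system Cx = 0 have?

1

Row reduce to echelon form.
R2 ← R2 − (4/3)·R1: [0, 35/3, 15, 0]
R3 ← R3 + (5/3)·R1: [0, -25/3, -9, 6]
R4 ← R4 − (2/3)·R1: [0, 10/3, 6, 6]
R5 ← R5 + (2)·R1: [0, -13, -15, 6]
R6 ← R6 + (2/3)·R1: [0, -25/3, -9, 6]
R3 ← R3 + (5/7)·R2: [0, 0, 12/7, 6]
R4 ← R4 − (2/7)·R2: [0, 0, 12/7, 6]
R5 ← R5 + (39/35)·R2: [0, 0, 12/7, 6]
R6 ← R6 + (5/7)·R2: [0, 0, 12/7, 6]
R4 ← R4 − R3: [0, 0, 0, 0]
R5 ← R5 − R3: [0, 0, 0, 0]
R6 ← R6 − R3: [0, 0, 0, 0]
3 nonzero rows, so rank(C) = 3.
C has 4 columns; by rank–nullity, nullity = 4 − 3 = 1.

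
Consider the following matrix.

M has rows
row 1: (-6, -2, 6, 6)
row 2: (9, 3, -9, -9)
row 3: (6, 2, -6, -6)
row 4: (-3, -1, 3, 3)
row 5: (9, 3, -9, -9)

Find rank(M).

Row reduce to echelon form.
R2 ← R2 + (3/2)·R1: [0, 0, 0, 0]
R3 ← R3 + R1: [0, 0, 0, 0]
R4 ← R4 − (1/2)·R1: [0, 0, 0, 0]
R5 ← R5 + (3/2)·R1: [0, 0, 0, 0]
Echelon form has 1 nonzero row, so rank(M) = 1.

1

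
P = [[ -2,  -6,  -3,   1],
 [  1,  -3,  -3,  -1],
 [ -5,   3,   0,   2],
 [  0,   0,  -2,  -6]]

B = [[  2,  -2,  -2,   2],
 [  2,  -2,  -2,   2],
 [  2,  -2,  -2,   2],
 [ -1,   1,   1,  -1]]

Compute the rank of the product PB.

1

First compute PB:
[[-23,  23,  23, -23],
 [ -9,   9,   9,  -9],
 [ -6,   6,   6,  -6],
 [  2,  -2,  -2,   2]]
Now row reduce the product.
R2 ← R2 − (9/23)·R1: [0, 0, 0, 0]
R3 ← R3 − (6/23)·R1: [0, 0, 0, 0]
R4 ← R4 + (2/23)·R1: [0, 0, 0, 0]
1 nonzero row, so rank(PB) = 1.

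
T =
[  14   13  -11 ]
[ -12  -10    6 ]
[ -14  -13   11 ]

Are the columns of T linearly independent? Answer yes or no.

no

Row reduce T to echelon form.
R2 ← R2 + (6/7)·R1: [0, 8/7, -24/7]
R3 ← R3 + R1: [0, 0, 0]
2 pivots among 3 columns.
Only 2 < 3 pivot columns, so the columns are linearly dependent.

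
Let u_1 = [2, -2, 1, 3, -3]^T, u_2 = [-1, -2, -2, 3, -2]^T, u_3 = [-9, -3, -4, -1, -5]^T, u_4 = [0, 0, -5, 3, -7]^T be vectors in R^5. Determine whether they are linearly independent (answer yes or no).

yes

Form the matrix with these vectors as rows and row reduce.
R2 ← R2 + (1/2)·R1: [0, -3, -3/2, 9/2, -7/2]
R3 ← R3 + (9/2)·R1: [0, -12, 1/2, 25/2, -37/2]
R3 ← R3 − (4)·R2: [0, 0, 13/2, -11/2, -9/2]
R4 ← R4 + (10/13)·R3: [0, 0, 0, -16/13, -136/13]
4 nonzero rows, so the 4 vectors span a space of dimension 4.
Since 4 = 4, the vectors are linearly independent.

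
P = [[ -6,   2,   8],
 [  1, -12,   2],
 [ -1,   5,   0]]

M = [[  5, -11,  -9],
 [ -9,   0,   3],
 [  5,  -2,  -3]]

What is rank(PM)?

First compute PM:
[[ -8,  50,  36],
 [123, -15, -51],
 [-50,  11,  24]]
Now row reduce the product.
R2 ← R2 + (123/8)·R1: [0, 3015/4, 1005/2]
R3 ← R3 − (25/4)·R1: [0, -603/2, -201]
R3 ← R3 + (2/5)·R2: [0, 0, 0]
2 nonzero rows, so rank(PM) = 2.

2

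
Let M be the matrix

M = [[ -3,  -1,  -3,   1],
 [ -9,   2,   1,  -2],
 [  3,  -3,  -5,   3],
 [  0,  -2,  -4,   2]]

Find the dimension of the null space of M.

Row reduce to echelon form.
R2 ← R2 − (3)·R1: [0, 5, 10, -5]
R3 ← R3 + R1: [0, -4, -8, 4]
R3 ← R3 + (4/5)·R2: [0, 0, 0, 0]
R4 ← R4 + (2/5)·R2: [0, 0, 0, 0]
2 nonzero rows, so rank(M) = 2.
M has 4 columns; by rank–nullity, nullity = 4 − 2 = 2.

2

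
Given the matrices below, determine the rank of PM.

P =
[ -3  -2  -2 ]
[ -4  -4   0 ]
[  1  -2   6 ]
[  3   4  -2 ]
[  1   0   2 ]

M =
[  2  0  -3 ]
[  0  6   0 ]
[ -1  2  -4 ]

2

First compute PM:
[[ -4, -16,  17],
 [ -8, -24,  12],
 [ -4,   0, -27],
 [  8,  20,  -1],
 [  0,   4, -11]]
Now row reduce the product.
R2 ← R2 − (2)·R1: [0, 8, -22]
R3 ← R3 − R1: [0, 16, -44]
R4 ← R4 + (2)·R1: [0, -12, 33]
R3 ← R3 − (2)·R2: [0, 0, 0]
R4 ← R4 + (3/2)·R2: [0, 0, 0]
R5 ← R5 − (1/2)·R2: [0, 0, 0]
2 nonzero rows, so rank(PM) = 2.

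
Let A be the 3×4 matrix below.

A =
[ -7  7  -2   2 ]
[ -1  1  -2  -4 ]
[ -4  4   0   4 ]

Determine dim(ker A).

2

Row reduce to echelon form.
R2 ← R2 − (1/7)·R1: [0, 0, -12/7, -30/7]
R3 ← R3 − (4/7)·R1: [0, 0, 8/7, 20/7]
R3 ← R3 + (2/3)·R2: [0, 0, 0, 0]
2 nonzero rows, so rank(A) = 2.
A has 4 columns; by rank–nullity, nullity = 4 − 2 = 2.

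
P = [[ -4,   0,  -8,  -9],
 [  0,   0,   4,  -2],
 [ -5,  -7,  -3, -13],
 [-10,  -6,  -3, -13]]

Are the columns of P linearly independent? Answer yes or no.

Row reduce P to echelon form.
R3 ← R3 − (5/4)·R1: [0, -7, 7, -7/4]
R4 ← R4 − (5/2)·R1: [0, -6, 17, 19/2]
Swap R2 ↔ R3
R4 ← R4 − (6/7)·R2: [0, 0, 11, 11]
R4 ← R4 − (11/4)·R3: [0, 0, 0, 33/2]
4 pivots among 4 columns.
Every column is a pivot column, so the columns are linearly independent.

yes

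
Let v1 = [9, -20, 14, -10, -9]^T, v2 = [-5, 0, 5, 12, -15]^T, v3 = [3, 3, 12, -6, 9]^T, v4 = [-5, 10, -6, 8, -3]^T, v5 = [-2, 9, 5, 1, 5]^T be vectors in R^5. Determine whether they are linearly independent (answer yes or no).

Form the matrix with these vectors as rows and row reduce.
R2 ← R2 + (5/9)·R1: [0, -100/9, 115/9, 58/9, -20]
R3 ← R3 − (1/3)·R1: [0, 29/3, 22/3, -8/3, 12]
R4 ← R4 + (5/9)·R1: [0, -10/9, 16/9, 22/9, -8]
R5 ← R5 + (2/9)·R1: [0, 41/9, 73/9, -11/9, 3]
R3 ← R3 + (87/100)·R2: [0, 0, 369/20, 147/50, -27/5]
R4 ← R4 − (1/10)·R2: [0, 0, 1/2, 9/5, -6]
R5 ← R5 + (41/100)·R2: [0, 0, 267/20, 71/50, -26/5]
R4 ← R4 − (10/369)·R3: [0, 0, 0, 1058/615, -240/41]
R5 ← R5 − (89/123)·R3: [0, 0, 0, -29/41, -53/41]
R5 ← R5 + (435/1058)·R4: [0, 0, 0, 0, -1957/529]
5 nonzero rows, so the 5 vectors span a space of dimension 5.
Since 5 = 5, the vectors are linearly independent.

yes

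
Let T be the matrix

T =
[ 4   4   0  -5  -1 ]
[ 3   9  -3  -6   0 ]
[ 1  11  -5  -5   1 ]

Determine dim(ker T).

3

Row reduce to echelon form.
R2 ← R2 − (3/4)·R1: [0, 6, -3, -9/4, 3/4]
R3 ← R3 − (1/4)·R1: [0, 10, -5, -15/4, 5/4]
R3 ← R3 − (5/3)·R2: [0, 0, 0, 0, 0]
2 nonzero rows, so rank(T) = 2.
T has 5 columns; by rank–nullity, nullity = 5 − 2 = 3.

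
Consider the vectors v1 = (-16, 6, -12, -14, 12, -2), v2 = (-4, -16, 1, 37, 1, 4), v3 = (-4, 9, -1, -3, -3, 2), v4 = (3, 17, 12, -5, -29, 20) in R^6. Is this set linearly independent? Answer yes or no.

yes

Form the matrix with these vectors as rows and row reduce.
R2 ← R2 − (1/4)·R1: [0, -35/2, 4, 81/2, -2, 9/2]
R3 ← R3 − (1/4)·R1: [0, 15/2, 2, 1/2, -6, 5/2]
R4 ← R4 + (3/16)·R1: [0, 145/8, 39/4, -61/8, -107/4, 157/8]
R3 ← R3 + (3/7)·R2: [0, 0, 26/7, 125/7, -48/7, 31/7]
R4 ← R4 + (29/28)·R2: [0, 0, 389/28, 961/28, -807/28, 170/7]
R4 ← R4 − (389/104)·R3: [0, 0, 0, -3377/104, -165/52, 803/104]
4 nonzero rows, so the 4 vectors span a space of dimension 4.
Since 4 = 4, the vectors are linearly independent.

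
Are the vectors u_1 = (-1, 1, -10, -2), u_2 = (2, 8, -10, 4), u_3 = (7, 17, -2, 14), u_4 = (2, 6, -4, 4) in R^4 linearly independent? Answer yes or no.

no

Form the matrix with these vectors as rows and row reduce.
R2 ← R2 + (2)·R1: [0, 10, -30, 0]
R3 ← R3 + (7)·R1: [0, 24, -72, 0]
R4 ← R4 + (2)·R1: [0, 8, -24, 0]
R3 ← R3 − (12/5)·R2: [0, 0, 0, 0]
R4 ← R4 − (4/5)·R2: [0, 0, 0, 0]
2 nonzero rows, so the 4 vectors span a space of dimension 2.
Since 2 < 4, the vectors are linearly dependent.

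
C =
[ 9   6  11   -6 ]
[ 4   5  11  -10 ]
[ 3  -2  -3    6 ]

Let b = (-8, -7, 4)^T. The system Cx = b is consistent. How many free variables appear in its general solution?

Row reduce the augmented matrix [C | b].
R2 ← R2 − (4/9)·R1: [0, 7/3, 55/9, -22/3, -31/9]
R3 ← R3 − (1/3)·R1: [0, -4, -20/3, 8, 20/3]
R3 ← R3 + (12/7)·R2: [0, 0, 80/21, -32/7, 16/21]
The echelon form has 3 nonzero rows, and every pivot lies in the first 4 columns, so rank(C) = rank([C|b]) = 3.
The system is consistent.
Free variables = (unknowns) − (rank) = 4 − 3 = 1.

1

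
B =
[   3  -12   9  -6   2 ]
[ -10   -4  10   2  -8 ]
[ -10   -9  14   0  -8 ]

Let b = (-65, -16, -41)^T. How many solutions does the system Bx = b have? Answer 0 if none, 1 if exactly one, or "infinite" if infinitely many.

infinite

Row reduce the augmented matrix [B | b].
R2 ← R2 + (10/3)·R1: [0, -44, 40, -18, -4/3, -698/3]
R3 ← R3 + (10/3)·R1: [0, -49, 44, -20, -4/3, -773/3]
R3 ← R3 − (49/44)·R2: [0, 0, -6/11, 1/22, 5/33, 95/66]
The echelon form has 3 nonzero rows, and every pivot lies in the first 5 columns, so rank(B) = rank([B|b]) = 3.
The system is consistent.
rank = 3 < 5 unknowns, so there are infinitely many solutions.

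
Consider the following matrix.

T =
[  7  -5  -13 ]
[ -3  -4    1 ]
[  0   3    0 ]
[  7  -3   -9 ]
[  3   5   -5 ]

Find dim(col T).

Row reduce to echelon form.
R2 ← R2 + (3/7)·R1: [0, -43/7, -32/7]
R4 ← R4 − R1: [0, 2, 4]
R5 ← R5 − (3/7)·R1: [0, 50/7, 4/7]
R3 ← R3 + (21/43)·R2: [0, 0, -96/43]
R4 ← R4 + (14/43)·R2: [0, 0, 108/43]
R5 ← R5 + (50/43)·R2: [0, 0, -204/43]
R4 ← R4 + (9/8)·R3: [0, 0, 0]
R5 ← R5 − (17/8)·R3: [0, 0, 0]
Echelon form has 3 nonzero rows, so rank(T) = 3.
The column space has dimension equal to the rank: 3.

3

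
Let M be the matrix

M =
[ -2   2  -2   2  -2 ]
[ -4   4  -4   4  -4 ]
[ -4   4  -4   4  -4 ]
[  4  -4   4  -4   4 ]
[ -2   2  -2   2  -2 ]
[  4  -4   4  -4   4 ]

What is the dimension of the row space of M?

1

Row reduce to echelon form.
R2 ← R2 − (2)·R1: [0, 0, 0, 0, 0]
R3 ← R3 − (2)·R1: [0, 0, 0, 0, 0]
R4 ← R4 + (2)·R1: [0, 0, 0, 0, 0]
R5 ← R5 − R1: [0, 0, 0, 0, 0]
R6 ← R6 + (2)·R1: [0, 0, 0, 0, 0]
Echelon form has 1 nonzero row, so rank(M) = 1.
The row space has dimension equal to the rank: 1.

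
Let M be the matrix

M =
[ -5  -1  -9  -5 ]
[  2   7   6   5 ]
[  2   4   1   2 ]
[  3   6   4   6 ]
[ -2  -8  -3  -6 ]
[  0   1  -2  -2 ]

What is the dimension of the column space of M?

4

Row reduce to echelon form.
R2 ← R2 + (2/5)·R1: [0, 33/5, 12/5, 3]
R3 ← R3 + (2/5)·R1: [0, 18/5, -13/5, 0]
R4 ← R4 + (3/5)·R1: [0, 27/5, -7/5, 3]
R5 ← R5 − (2/5)·R1: [0, -38/5, 3/5, -4]
R3 ← R3 − (6/11)·R2: [0, 0, -43/11, -18/11]
R4 ← R4 − (9/11)·R2: [0, 0, -37/11, 6/11]
R5 ← R5 + (38/33)·R2: [0, 0, 37/11, -6/11]
R6 ← R6 − (5/33)·R2: [0, 0, -26/11, -27/11]
R4 ← R4 − (37/43)·R3: [0, 0, 0, 84/43]
R5 ← R5 + (37/43)·R3: [0, 0, 0, -84/43]
R6 ← R6 − (26/43)·R3: [0, 0, 0, -63/43]
R5 ← R5 + R4: [0, 0, 0, 0]
R6 ← R6 + (3/4)·R4: [0, 0, 0, 0]
Echelon form has 4 nonzero rows, so rank(M) = 4.
The column space has dimension equal to the rank: 4.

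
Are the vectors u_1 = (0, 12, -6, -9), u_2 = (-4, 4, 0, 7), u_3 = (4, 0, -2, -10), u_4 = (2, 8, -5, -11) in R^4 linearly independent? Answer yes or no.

no

Form the matrix with these vectors as rows and row reduce.
Swap R1 ↔ R2
R3 ← R3 + R1: [0, 4, -2, -3]
R4 ← R4 + (1/2)·R1: [0, 10, -5, -15/2]
R3 ← R3 − (1/3)·R2: [0, 0, 0, 0]
R4 ← R4 − (5/6)·R2: [0, 0, 0, 0]
2 nonzero rows, so the 4 vectors span a space of dimension 2.
Since 2 < 4, the vectors are linearly dependent.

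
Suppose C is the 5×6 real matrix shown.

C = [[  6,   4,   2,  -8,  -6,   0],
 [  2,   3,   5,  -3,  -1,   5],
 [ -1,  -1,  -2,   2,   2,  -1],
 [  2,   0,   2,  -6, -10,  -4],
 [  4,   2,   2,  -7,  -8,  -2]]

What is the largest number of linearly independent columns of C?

3

Row reduce to echelon form.
R2 ← R2 − (1/3)·R1: [0, 5/3, 13/3, -1/3, 1, 5]
R3 ← R3 + (1/6)·R1: [0, -1/3, -5/3, 2/3, 1, -1]
R4 ← R4 − (1/3)·R1: [0, -4/3, 4/3, -10/3, -8, -4]
R5 ← R5 − (2/3)·R1: [0, -2/3, 2/3, -5/3, -4, -2]
R3 ← R3 + (1/5)·R2: [0, 0, -4/5, 3/5, 6/5, 0]
R4 ← R4 + (4/5)·R2: [0, 0, 24/5, -18/5, -36/5, 0]
R5 ← R5 + (2/5)·R2: [0, 0, 12/5, -9/5, -18/5, 0]
R4 ← R4 + (6)·R3: [0, 0, 0, 0, 0, 0]
R5 ← R5 + (3)·R3: [0, 0, 0, 0, 0, 0]
Echelon form has 3 nonzero rows, so rank(C) = 3.
The rank gives the maximum number of linearly independent columns: 3.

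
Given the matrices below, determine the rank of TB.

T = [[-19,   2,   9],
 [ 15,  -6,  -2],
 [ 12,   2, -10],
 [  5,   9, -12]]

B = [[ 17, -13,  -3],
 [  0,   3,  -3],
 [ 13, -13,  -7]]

3

First compute TB:
[[-206, 136, -12],
 [229, -187, -13],
 [ 74, -20,  28],
 [-71, 118,  42]]
Now row reduce the product.
R2 ← R2 + (229/206)·R1: [0, -3689/103, -2713/103]
R3 ← R3 + (37/103)·R1: [0, 2972/103, 2440/103]
R4 ← R4 − (71/206)·R1: [0, 7326/103, 4752/103]
R3 ← R3 + (2972/3689)·R2: [0, 0, 9108/3689]
R4 ← R4 + (7326/3689)·R2: [0, 0, -22770/3689]
R4 ← R4 + (5/2)·R3: [0, 0, 0]
3 nonzero rows, so rank(TB) = 3.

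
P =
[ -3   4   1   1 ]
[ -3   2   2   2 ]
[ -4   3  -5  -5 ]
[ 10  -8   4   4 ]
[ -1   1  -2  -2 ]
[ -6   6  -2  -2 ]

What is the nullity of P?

1

Row reduce to echelon form.
R2 ← R2 − R1: [0, -2, 1, 1]
R3 ← R3 − (4/3)·R1: [0, -7/3, -19/3, -19/3]
R4 ← R4 + (10/3)·R1: [0, 16/3, 22/3, 22/3]
R5 ← R5 − (1/3)·R1: [0, -1/3, -7/3, -7/3]
R6 ← R6 − (2)·R1: [0, -2, -4, -4]
R3 ← R3 − (7/6)·R2: [0, 0, -15/2, -15/2]
R4 ← R4 + (8/3)·R2: [0, 0, 10, 10]
R5 ← R5 − (1/6)·R2: [0, 0, -5/2, -5/2]
R6 ← R6 − R2: [0, 0, -5, -5]
R4 ← R4 + (4/3)·R3: [0, 0, 0, 0]
R5 ← R5 − (1/3)·R3: [0, 0, 0, 0]
R6 ← R6 − (2/3)·R3: [0, 0, 0, 0]
3 nonzero rows, so rank(P) = 3.
P has 4 columns; by rank–nullity, nullity = 4 − 3 = 1.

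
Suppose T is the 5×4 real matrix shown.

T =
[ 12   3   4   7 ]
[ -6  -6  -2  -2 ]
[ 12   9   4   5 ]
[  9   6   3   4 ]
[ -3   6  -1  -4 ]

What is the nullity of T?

2

Row reduce to echelon form.
R2 ← R2 + (1/2)·R1: [0, -9/2, 0, 3/2]
R3 ← R3 − R1: [0, 6, 0, -2]
R4 ← R4 − (3/4)·R1: [0, 15/4, 0, -5/4]
R5 ← R5 + (1/4)·R1: [0, 27/4, 0, -9/4]
R3 ← R3 + (4/3)·R2: [0, 0, 0, 0]
R4 ← R4 + (5/6)·R2: [0, 0, 0, 0]
R5 ← R5 + (3/2)·R2: [0, 0, 0, 0]
2 nonzero rows, so rank(T) = 2.
T has 4 columns; by rank–nullity, nullity = 4 − 2 = 2.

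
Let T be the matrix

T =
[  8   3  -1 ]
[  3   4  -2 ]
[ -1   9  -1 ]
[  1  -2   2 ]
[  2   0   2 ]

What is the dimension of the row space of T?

Row reduce to echelon form.
R2 ← R2 − (3/8)·R1: [0, 23/8, -13/8]
R3 ← R3 + (1/8)·R1: [0, 75/8, -9/8]
R4 ← R4 − (1/8)·R1: [0, -19/8, 17/8]
R5 ← R5 − (1/4)·R1: [0, -3/4, 9/4]
R3 ← R3 − (75/23)·R2: [0, 0, 96/23]
R4 ← R4 + (19/23)·R2: [0, 0, 18/23]
R5 ← R5 + (6/23)·R2: [0, 0, 42/23]
R4 ← R4 − (3/16)·R3: [0, 0, 0]
R5 ← R5 − (7/16)·R3: [0, 0, 0]
Echelon form has 3 nonzero rows, so rank(T) = 3.
The row space has dimension equal to the rank: 3.

3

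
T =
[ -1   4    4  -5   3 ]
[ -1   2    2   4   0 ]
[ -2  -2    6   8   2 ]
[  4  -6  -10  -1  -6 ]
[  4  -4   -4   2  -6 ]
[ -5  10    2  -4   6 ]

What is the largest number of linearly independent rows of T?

Row reduce to echelon form.
R2 ← R2 − R1: [0, -2, -2, 9, -3]
R3 ← R3 − (2)·R1: [0, -10, -2, 18, -4]
R4 ← R4 + (4)·R1: [0, 10, 6, -21, 6]
R5 ← R5 + (4)·R1: [0, 12, 12, -18, 6]
R6 ← R6 − (5)·R1: [0, -10, -18, 21, -9]
R3 ← R3 − (5)·R2: [0, 0, 8, -27, 11]
R4 ← R4 + (5)·R2: [0, 0, -4, 24, -9]
R5 ← R5 + (6)·R2: [0, 0, 0, 36, -12]
R6 ← R6 − (5)·R2: [0, 0, -8, -24, 6]
R4 ← R4 + (1/2)·R3: [0, 0, 0, 21/2, -7/2]
R6 ← R6 + R3: [0, 0, 0, -51, 17]
R5 ← R5 − (24/7)·R4: [0, 0, 0, 0, 0]
R6 ← R6 + (34/7)·R4: [0, 0, 0, 0, 0]
Echelon form has 4 nonzero rows, so rank(T) = 4.
The rank gives the maximum number of linearly independent rows: 4.

4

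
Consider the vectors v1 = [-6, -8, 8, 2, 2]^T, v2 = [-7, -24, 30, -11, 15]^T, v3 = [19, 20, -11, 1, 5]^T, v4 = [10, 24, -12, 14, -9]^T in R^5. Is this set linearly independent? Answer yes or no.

yes

Form the matrix with these vectors as rows and row reduce.
R2 ← R2 − (7/6)·R1: [0, -44/3, 62/3, -40/3, 38/3]
R3 ← R3 + (19/6)·R1: [0, -16/3, 43/3, 22/3, 34/3]
R4 ← R4 + (5/3)·R1: [0, 32/3, 4/3, 52/3, -17/3]
R3 ← R3 − (4/11)·R2: [0, 0, 75/11, 134/11, 74/11]
R4 ← R4 + (8/11)·R2: [0, 0, 180/11, 84/11, 39/11]
R4 ← R4 − (12/5)·R3: [0, 0, 0, -108/5, -63/5]
4 nonzero rows, so the 4 vectors span a space of dimension 4.
Since 4 = 4, the vectors are linearly independent.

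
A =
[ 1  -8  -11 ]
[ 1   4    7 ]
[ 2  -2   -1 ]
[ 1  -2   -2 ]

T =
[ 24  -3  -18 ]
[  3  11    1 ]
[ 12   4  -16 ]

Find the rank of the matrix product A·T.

First compute AT:
[[-132, -135, 150],
 [120,  69, -126],
 [ 30, -32, -22],
 [ -6, -33,  12]]
Now row reduce the product.
R2 ← R2 + (10/11)·R1: [0, -591/11, 114/11]
R3 ← R3 + (5/22)·R1: [0, -1379/22, 133/11]
R4 ← R4 − (1/22)·R1: [0, -591/22, 57/11]
R3 ← R3 − (7/6)·R2: [0, 0, 0]
R4 ← R4 − (1/2)·R2: [0, 0, 0]
2 nonzero rows, so rank(AT) = 2.

2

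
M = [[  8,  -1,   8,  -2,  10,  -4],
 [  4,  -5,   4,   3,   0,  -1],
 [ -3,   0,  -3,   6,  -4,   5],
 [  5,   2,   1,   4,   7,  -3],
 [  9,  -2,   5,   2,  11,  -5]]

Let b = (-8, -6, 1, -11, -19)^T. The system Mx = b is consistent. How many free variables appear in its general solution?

Row reduce the augmented matrix [M | b].
R2 ← R2 − (1/2)·R1: [0, -9/2, 0, 4, -5, 1, -2]
R3 ← R3 + (3/8)·R1: [0, -3/8, 0, 21/4, -1/4, 7/2, -2]
R4 ← R4 − (5/8)·R1: [0, 21/8, -4, 21/4, 3/4, -1/2, -6]
R5 ← R5 − (9/8)·R1: [0, -7/8, -4, 17/4, -1/4, -1/2, -10]
R3 ← R3 − (1/12)·R2: [0, 0, 0, 59/12, 1/6, 41/12, -11/6]
R4 ← R4 + (7/12)·R2: [0, 0, -4, 91/12, -13/6, 1/12, -43/6]
R5 ← R5 − (7/36)·R2: [0, 0, -4, 125/36, 13/18, -25/36, -173/18]
Swap R3 ↔ R4
R5 ← R5 − R3: [0, 0, 0, -37/9, 26/9, -7/9, -22/9]
R5 ← R5 + (148/177)·R4: [0, 0, 0, 0, 536/177, 368/177, -704/177]
The echelon form has 5 nonzero rows, and every pivot lies in the first 6 columns, so rank(M) = rank([M|b]) = 5.
The system is consistent.
Free variables = (unknowns) − (rank) = 6 − 5 = 1.

1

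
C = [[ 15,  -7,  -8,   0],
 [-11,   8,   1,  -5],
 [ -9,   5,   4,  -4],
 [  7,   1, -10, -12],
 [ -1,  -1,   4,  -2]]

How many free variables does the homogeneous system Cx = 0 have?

Row reduce to echelon form.
R2 ← R2 + (11/15)·R1: [0, 43/15, -73/15, -5]
R3 ← R3 + (3/5)·R1: [0, 4/5, -4/5, -4]
R4 ← R4 − (7/15)·R1: [0, 64/15, -94/15, -12]
R5 ← R5 + (1/15)·R1: [0, -22/15, 52/15, -2]
R3 ← R3 − (12/43)·R2: [0, 0, 24/43, -112/43]
R4 ← R4 − (64/43)·R2: [0, 0, 42/43, -196/43]
R5 ← R5 + (22/43)·R2: [0, 0, 42/43, -196/43]
R4 ← R4 − (7/4)·R3: [0, 0, 0, 0]
R5 ← R5 − (7/4)·R3: [0, 0, 0, 0]
3 nonzero rows, so rank(C) = 3.
C has 4 columns; by rank–nullity, nullity = 4 − 3 = 1.

1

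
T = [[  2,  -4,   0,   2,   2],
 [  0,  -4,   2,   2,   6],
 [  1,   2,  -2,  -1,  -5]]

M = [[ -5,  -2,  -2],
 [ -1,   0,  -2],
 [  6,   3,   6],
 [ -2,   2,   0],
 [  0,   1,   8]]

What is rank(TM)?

2

First compute TM:
[[-10,   2,  20],
 [ 12,  16,  68],
 [-17, -15, -58]]
Now row reduce the product.
R2 ← R2 + (6/5)·R1: [0, 92/5, 92]
R3 ← R3 − (17/10)·R1: [0, -92/5, -92]
R3 ← R3 + R2: [0, 0, 0]
2 nonzero rows, so rank(TM) = 2.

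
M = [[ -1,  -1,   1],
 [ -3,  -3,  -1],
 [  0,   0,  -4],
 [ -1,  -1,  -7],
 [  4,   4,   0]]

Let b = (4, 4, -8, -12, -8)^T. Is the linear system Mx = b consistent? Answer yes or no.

Row reduce the augmented matrix [M | b].
R2 ← R2 − (3)·R1: [0, 0, -4, -8]
R4 ← R4 − R1: [0, 0, -8, -16]
R5 ← R5 + (4)·R1: [0, 0, 4, 8]
R3 ← R3 − R2: [0, 0, 0, 0]
R4 ← R4 − (2)·R2: [0, 0, 0, 0]
R5 ← R5 + R2: [0, 0, 0, 0]
The echelon form has 2 nonzero rows, and every pivot lies in the first 3 columns, so rank(M) = rank([M|b]) = 2.
The system is consistent.

yes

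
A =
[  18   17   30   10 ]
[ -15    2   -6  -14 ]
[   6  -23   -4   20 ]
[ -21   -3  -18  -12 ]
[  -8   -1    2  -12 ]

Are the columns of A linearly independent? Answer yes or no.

yes

Row reduce A to echelon form.
R2 ← R2 + (5/6)·R1: [0, 97/6, 19, -17/3]
R3 ← R3 − (1/3)·R1: [0, -86/3, -14, 50/3]
R4 ← R4 + (7/6)·R1: [0, 101/6, 17, -1/3]
R5 ← R5 + (4/9)·R1: [0, 59/9, 46/3, -68/9]
R3 ← R3 + (172/97)·R2: [0, 0, 1910/97, 642/97]
R4 ← R4 − (101/97)·R2: [0, 0, -270/97, 540/97]
R5 ← R5 − (118/291)·R2: [0, 0, 740/97, -510/97]
R4 ← R4 + (27/191)·R3: [0, 0, 0, 1242/191]
R5 ← R5 − (74/191)·R3: [0, 0, 0, -1494/191]
R5 ← R5 + (83/69)·R4: [0, 0, 0, 0]
4 pivots among 4 columns.
Every column is a pivot column, so the columns are linearly independent.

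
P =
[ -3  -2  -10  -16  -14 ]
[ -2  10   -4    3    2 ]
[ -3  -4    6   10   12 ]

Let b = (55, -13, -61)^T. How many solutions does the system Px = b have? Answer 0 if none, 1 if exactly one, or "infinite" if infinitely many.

infinite

Row reduce the augmented matrix [P | b].
R2 ← R2 − (2/3)·R1: [0, 34/3, 8/3, 41/3, 34/3, -149/3]
R3 ← R3 − R1: [0, -2, 16, 26, 26, -116]
R3 ← R3 + (3/17)·R2: [0, 0, 280/17, 483/17, 28, -2121/17]
The echelon form has 3 nonzero rows, and every pivot lies in the first 5 columns, so rank(P) = rank([P|b]) = 3.
The system is consistent.
rank = 3 < 5 unknowns, so there are infinitely many solutions.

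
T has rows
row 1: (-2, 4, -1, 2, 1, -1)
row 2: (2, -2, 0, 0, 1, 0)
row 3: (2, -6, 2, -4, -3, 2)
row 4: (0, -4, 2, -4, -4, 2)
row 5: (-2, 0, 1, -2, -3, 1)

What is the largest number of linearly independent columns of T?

Row reduce to echelon form.
R2 ← R2 + R1: [0, 2, -1, 2, 2, -1]
R3 ← R3 + R1: [0, -2, 1, -2, -2, 1]
R5 ← R5 − R1: [0, -4, 2, -4, -4, 2]
R3 ← R3 + R2: [0, 0, 0, 0, 0, 0]
R4 ← R4 + (2)·R2: [0, 0, 0, 0, 0, 0]
R5 ← R5 + (2)·R2: [0, 0, 0, 0, 0, 0]
Echelon form has 2 nonzero rows, so rank(T) = 2.
The rank gives the maximum number of linearly independent columns: 2.

2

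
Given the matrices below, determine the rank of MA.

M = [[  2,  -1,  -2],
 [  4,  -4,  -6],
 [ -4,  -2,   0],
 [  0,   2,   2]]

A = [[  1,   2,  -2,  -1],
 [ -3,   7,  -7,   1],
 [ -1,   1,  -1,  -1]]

First compute MA:
[[  7,  -5,   5,  -1],
 [ 22, -26,  26,  -2],
 [  2, -22,  22,   2],
 [ -8,  16, -16,   0]]
Now row reduce the product.
R2 ← R2 − (22/7)·R1: [0, -72/7, 72/7, 8/7]
R3 ← R3 − (2/7)·R1: [0, -144/7, 144/7, 16/7]
R4 ← R4 + (8/7)·R1: [0, 72/7, -72/7, -8/7]
R3 ← R3 − (2)·R2: [0, 0, 0, 0]
R4 ← R4 + R2: [0, 0, 0, 0]
2 nonzero rows, so rank(MA) = 2.

2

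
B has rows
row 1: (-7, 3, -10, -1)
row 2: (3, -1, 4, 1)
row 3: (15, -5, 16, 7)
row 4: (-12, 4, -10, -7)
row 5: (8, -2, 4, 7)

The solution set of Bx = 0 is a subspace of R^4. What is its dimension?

Row reduce to echelon form.
R2 ← R2 + (3/7)·R1: [0, 2/7, -2/7, 4/7]
R3 ← R3 + (15/7)·R1: [0, 10/7, -38/7, 34/7]
R4 ← R4 − (12/7)·R1: [0, -8/7, 50/7, -37/7]
R5 ← R5 + (8/7)·R1: [0, 10/7, -52/7, 41/7]
R3 ← R3 − (5)·R2: [0, 0, -4, 2]
R4 ← R4 + (4)·R2: [0, 0, 6, -3]
R5 ← R5 − (5)·R2: [0, 0, -6, 3]
R4 ← R4 + (3/2)·R3: [0, 0, 0, 0]
R5 ← R5 − (3/2)·R3: [0, 0, 0, 0]
3 nonzero rows, so rank(B) = 3.
B has 4 columns; by rank–nullity, nullity = 4 − 3 = 1.

1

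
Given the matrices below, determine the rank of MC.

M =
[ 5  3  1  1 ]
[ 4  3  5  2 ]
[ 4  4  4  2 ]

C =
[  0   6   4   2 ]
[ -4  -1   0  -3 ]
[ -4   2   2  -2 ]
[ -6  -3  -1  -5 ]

First compute MC:
[[-22,  26,  21,  -6],
 [-44,  25,  24, -21],
 [-44,  22,  22, -22]]
Now row reduce the product.
R2 ← R2 − (2)·R1: [0, -27, -18, -9]
R3 ← R3 − (2)·R1: [0, -30, -20, -10]
R3 ← R3 − (10/9)·R2: [0, 0, 0, 0]
2 nonzero rows, so rank(MC) = 2.

2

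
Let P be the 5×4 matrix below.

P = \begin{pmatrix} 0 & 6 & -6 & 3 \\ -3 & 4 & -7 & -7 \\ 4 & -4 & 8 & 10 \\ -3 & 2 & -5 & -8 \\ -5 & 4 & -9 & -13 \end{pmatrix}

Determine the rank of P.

2

Row reduce to echelon form.
Swap R1 ↔ R2
R3 ← R3 + (4/3)·R1: [0, 4/3, -4/3, 2/3]
R4 ← R4 − R1: [0, -2, 2, -1]
R5 ← R5 − (5/3)·R1: [0, -8/3, 8/3, -4/3]
R3 ← R3 − (2/9)·R2: [0, 0, 0, 0]
R4 ← R4 + (1/3)·R2: [0, 0, 0, 0]
R5 ← R5 + (4/9)·R2: [0, 0, 0, 0]
Echelon form has 2 nonzero rows, so rank(P) = 2.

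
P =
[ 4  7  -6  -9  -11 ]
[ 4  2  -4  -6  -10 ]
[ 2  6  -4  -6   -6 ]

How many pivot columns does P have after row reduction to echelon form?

2

Row reduce to echelon form.
R2 ← R2 − R1: [0, -5, 2, 3, 1]
R3 ← R3 − (1/2)·R1: [0, 5/2, -1, -3/2, -1/2]
R3 ← R3 + (1/2)·R2: [0, 0, 0, 0, 0]
Echelon form has 2 nonzero rows, so rank(P) = 2.
Each nonzero row contributes one pivot column: 2 pivot columns.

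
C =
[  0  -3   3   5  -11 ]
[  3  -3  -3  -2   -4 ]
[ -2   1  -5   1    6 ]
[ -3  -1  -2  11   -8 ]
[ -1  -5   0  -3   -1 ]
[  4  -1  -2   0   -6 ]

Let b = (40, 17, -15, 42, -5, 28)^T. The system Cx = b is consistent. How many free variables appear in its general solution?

1

Row reduce the augmented matrix [C | b].
Swap R1 ↔ R2
R3 ← R3 + (2/3)·R1: [0, -1, -7, -1/3, 10/3, -11/3]
R4 ← R4 + R1: [0, -4, -5, 9, -12, 59]
R5 ← R5 + (1/3)·R1: [0, -6, -1, -11/3, -7/3, 2/3]
R6 ← R6 − (4/3)·R1: [0, 3, 2, 8/3, -2/3, 16/3]
R3 ← R3 − (1/3)·R2: [0, 0, -8, -2, 7, -17]
R4 ← R4 − (4/3)·R2: [0, 0, -9, 7/3, 8/3, 17/3]
R5 ← R5 − (2)·R2: [0, 0, -7, -41/3, 59/3, -238/3]
R6 ← R6 + R2: [0, 0, 5, 23/3, -35/3, 136/3]
R4 ← R4 − (9/8)·R3: [0, 0, 0, 55/12, -125/24, 595/24]
R5 ← R5 − (7/8)·R3: [0, 0, 0, -143/12, 325/24, -1547/24]
R6 ← R6 + (5/8)·R3: [0, 0, 0, 77/12, -175/24, 833/24]
R5 ← R5 + (13/5)·R4: [0, 0, 0, 0, 0, 0]
R6 ← R6 − (7/5)·R4: [0, 0, 0, 0, 0, 0]
The echelon form has 4 nonzero rows, and every pivot lies in the first 5 columns, so rank(C) = rank([C|b]) = 4.
The system is consistent.
Free variables = (unknowns) − (rank) = 5 − 4 = 1.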